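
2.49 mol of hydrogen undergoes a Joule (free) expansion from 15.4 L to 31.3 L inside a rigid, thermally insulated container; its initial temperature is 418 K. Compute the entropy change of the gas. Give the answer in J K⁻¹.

For an ideal gas in free expansion Q = 0 and W = 0, so T is unchanged.
Entropy is a state function; using a reversible isothermal path, ΔS_gas = nR ln(V₂/V₁) = 2.49 × 8.314 × ln(31.3/15.4) = 14.7 J/K.

ΔS_gas = 14.7 J/K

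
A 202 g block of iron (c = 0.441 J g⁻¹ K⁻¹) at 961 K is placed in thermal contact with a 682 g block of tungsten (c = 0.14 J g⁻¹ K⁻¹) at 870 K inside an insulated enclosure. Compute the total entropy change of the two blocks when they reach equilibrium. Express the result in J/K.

Energy balance: T_f = (m₁c₁T₁ + m₂c₂T₂)/(m₁c₁ + m₂c₂) = 913.92 K.
ΔS₁ = m₁c₁ ln(T_f/T₁) = 89.082 × ln(913.92/961) = -4.4744 J/K.
ΔS₂ = m₂c₂ ln(T_f/T₂) = 95.48 × ln(913.92/870) = 4.7027 J/K.
ΔS_total = -4.4744 + 4.7027 = 0.228 J/K.

ΔS_total = 0.228 J/K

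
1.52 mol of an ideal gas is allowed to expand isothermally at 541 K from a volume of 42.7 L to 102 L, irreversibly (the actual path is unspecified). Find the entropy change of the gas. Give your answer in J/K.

ΔS_gas = 11 J/K

Entropy is a state function, so ΔS_gas depends only on the end states.
For an isothermal ideal gas ΔS_gas = nR ln(V₂/V₁) = 1.52 × 8.314 × ln(102/42.7) = 11 J/K.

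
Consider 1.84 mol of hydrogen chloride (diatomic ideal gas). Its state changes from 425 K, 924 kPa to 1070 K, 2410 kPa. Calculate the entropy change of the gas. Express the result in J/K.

ΔS = 34.8 J/K

ΔS = nC_p ln(T₂/T₁) − nR ln(P₂/P₁), with C_p = 7R/2 = 29.1 J mol⁻¹ K⁻¹ for a diatomic ideal gas.
ΔS = 1.84 × [29.1 × ln(1070/425) − 8.314 × ln(2410/924)] = 34.8 J/K.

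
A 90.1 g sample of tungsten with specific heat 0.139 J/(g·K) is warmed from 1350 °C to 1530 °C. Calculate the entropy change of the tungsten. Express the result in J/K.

ΔS = 1.32 J/K

In kelvin: T₁ = 1623.15 K, T₂ = 1803.15 K. ΔS = ∫dQ_rev/T = m c ln(T₂/T₁) = 90.1 × 0.139 × ln(1803.15/1623.15) = 1.32 J/K.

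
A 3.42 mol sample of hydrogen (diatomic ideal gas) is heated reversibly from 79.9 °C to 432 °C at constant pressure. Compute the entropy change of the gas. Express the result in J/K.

ΔS = 68.8 J/K

In kelvin: T₁ = 353.05 K, T₂ = 705.15 K. At constant pressure, ΔS = nC_p ln(T₂/T₁) with C_p = 7R/2 = 29.1 J mol⁻¹ K⁻¹.
ΔS = 3.42 × 29.1 × ln(705.15/353.05) = 68.8 J/K.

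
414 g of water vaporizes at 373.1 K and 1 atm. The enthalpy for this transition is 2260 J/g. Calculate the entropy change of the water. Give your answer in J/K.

ΔS = 2510 J/K

Heat absorbed by the substance: Q = mL = 414 × 2260 = 935640 J.
At constant T, ΔS = Q_rev/T = 935640 / 373.1 = 2510 J/K.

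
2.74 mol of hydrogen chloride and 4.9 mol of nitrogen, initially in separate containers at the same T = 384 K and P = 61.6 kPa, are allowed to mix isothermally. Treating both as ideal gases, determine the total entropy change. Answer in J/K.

Mole fractions: x_A = 2.74/7.64 = 0.359, x_B = 0.641.
ΔS_mix = −R(n_A ln x_A + n_B ln x_B) = −8.314 × (2.74 ln 0.359 + 4.9 ln 0.641) = 41.5 J/K.

ΔS_mix = 41.5 J/K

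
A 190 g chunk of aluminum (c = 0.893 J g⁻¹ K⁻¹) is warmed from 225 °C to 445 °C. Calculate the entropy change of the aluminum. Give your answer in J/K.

In kelvin: T₁ = 498.15 K, T₂ = 718.15 K. ΔS = ∫dQ_rev/T = m c ln(T₂/T₁) = 190 × 0.893 × ln(718.15/498.15) = 62.1 J/K.

ΔS = 62.1 J/K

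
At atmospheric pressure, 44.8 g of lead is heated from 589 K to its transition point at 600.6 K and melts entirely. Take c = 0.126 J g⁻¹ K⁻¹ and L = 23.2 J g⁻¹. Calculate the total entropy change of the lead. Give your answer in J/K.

ΔS = 1.84 J/K

Warming step: ΔS₁ = m c ln(T_tr/T_i) = 44.8 × 0.126 × ln(600.6/589) = 0.1101 J/K.
Phase change: ΔS₂ = +mL/T_tr = 44.8 × 23.2 / 600.6 = 1.731 J/K.
ΔS_total = (0.1101) + (1.731) = 1.84 J/K.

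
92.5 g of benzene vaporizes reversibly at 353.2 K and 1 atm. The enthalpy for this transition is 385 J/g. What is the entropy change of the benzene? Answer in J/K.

Heat absorbed by the substance: Q = mL = 92.5 × 385 = 35612.5 J.
At constant T, ΔS = Q_rev/T = 35612.5 / 353.2 = 101 J/K.

ΔS = 101 J/K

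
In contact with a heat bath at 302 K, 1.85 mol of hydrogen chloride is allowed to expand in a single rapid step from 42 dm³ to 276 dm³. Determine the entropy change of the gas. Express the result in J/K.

Entropy is a state function, so ΔS_gas depends only on the end states.
For an isothermal ideal gas ΔS_gas = nR ln(V₂/V₁) = 1.85 × 8.314 × ln(276/42) = 29 J/K.

ΔS_gas = 29 J/K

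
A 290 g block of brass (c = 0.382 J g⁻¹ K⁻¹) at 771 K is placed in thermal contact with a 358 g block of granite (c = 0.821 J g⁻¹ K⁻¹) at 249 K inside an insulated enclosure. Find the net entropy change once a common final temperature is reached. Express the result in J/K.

Energy balance: T_f = (m₁c₁T₁ + m₂c₂T₂)/(m₁c₁ + m₂c₂) = 391.89 K.
ΔS₁ = m₁c₁ ln(T_f/T₁) = 110.78 × ln(391.89/771) = -74.97 J/K.
ΔS₂ = m₂c₂ ln(T_f/T₂) = 293.918 × ln(391.89/249) = 133.3 J/K.
ΔS_total = -74.97 + 133.3 = 58.3 J/K.

ΔS_total = 58.3 J/K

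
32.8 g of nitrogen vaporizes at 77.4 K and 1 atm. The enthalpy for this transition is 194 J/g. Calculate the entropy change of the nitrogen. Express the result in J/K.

Heat absorbed by the substance: Q = mL = 32.8 × 194 = 6363.2 J.
At constant T, ΔS = Q_rev/T = 6363.2 / 77.4 = 82.2 J/K.

ΔS = 82.2 J/K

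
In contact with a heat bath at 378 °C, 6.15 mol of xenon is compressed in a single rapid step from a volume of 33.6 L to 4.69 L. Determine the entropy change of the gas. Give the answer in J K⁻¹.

Entropy is a state function, so ΔS_gas depends only on the end states.
For an isothermal ideal gas ΔS_gas = nR ln(V₂/V₁) = 6.15 × 8.314 × ln(4.69/33.6) = -101 J/K.

ΔS_gas = -101 J/K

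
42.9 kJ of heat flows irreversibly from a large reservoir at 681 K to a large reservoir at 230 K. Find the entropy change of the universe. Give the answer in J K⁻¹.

ΔS_total = 124 J/K

ΔS_hot = −Q/T_H = −42900/681 = -63 J/K and ΔS_cold = +Q/T_C = 42900/230 = 186.5 J/K.
ΔS_total = -63 + 186.5 = 124 J/K, positive as the second law requires.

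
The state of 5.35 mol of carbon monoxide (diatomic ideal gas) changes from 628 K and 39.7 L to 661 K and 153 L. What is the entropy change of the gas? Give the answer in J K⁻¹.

ΔS = 65.7 J/K

Entropy is a state function: ΔS = nC_V ln(T₂/T₁) + nR ln(V₂/V₁), with C_V = 5R/2 = 20.79 J mol⁻¹ K⁻¹ for a diatomic ideal gas.
ΔS = 5.35 × [20.79 × ln(661/628) + 8.314 × ln(153/39.7)] = 65.7 J/K.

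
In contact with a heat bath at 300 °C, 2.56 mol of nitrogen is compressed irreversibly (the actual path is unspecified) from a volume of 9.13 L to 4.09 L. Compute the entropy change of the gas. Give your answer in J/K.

Entropy is a state function, so ΔS_gas depends only on the end states.
For an isothermal ideal gas ΔS_gas = nR ln(V₂/V₁) = 2.56 × 8.314 × ln(4.09/9.13) = -17.1 J/K.

ΔS_gas = -17.1 J/K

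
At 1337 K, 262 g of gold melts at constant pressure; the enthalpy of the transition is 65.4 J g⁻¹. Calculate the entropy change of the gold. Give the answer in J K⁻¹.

ΔS = 12.8 J/K

Heat absorbed by the substance: Q = mL = 262 × 65.4 = 17134.8 J.
At constant T, ΔS = Q_rev/T = 17134.8 / 1337 = 12.8 J/K.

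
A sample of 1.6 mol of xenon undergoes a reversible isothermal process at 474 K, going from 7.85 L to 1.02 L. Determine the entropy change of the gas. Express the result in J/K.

ΔS_gas = -27.1 J/K

For an isothermal ideal gas ΔS_gas = nR ln(V₂/V₁) = 1.6 × 8.314 × ln(1.02/7.85) = -27.1 J/K.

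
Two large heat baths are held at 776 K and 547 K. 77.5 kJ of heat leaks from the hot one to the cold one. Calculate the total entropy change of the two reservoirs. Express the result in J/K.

ΔS_total = 41.8 J/K

ΔS_hot = −Q/T_H = −77500/776 = -99.87 J/K and ΔS_cold = +Q/T_C = 77500/547 = 141.7 J/K.
ΔS_total = -99.87 + 141.7 = 41.8 J/K, positive as the second law requires.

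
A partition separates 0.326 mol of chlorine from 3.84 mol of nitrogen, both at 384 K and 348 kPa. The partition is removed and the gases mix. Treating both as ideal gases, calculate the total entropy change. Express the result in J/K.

ΔS_mix = 9.51 J/K

Mole fractions: x_A = 0.326/4.17 = 0.0783, x_B = 0.922.
ΔS_mix = −R(n_A ln x_A + n_B ln x_B) = −8.314 × (0.326 ln 0.0783 + 3.84 ln 0.922) = 9.51 J/K.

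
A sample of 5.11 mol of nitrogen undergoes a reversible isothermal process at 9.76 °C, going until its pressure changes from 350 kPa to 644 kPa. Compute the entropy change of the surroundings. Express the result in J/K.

For an isothermal ideal gas ΔS_gas = nR ln(P₁/P₂) = 5.11 × 8.314 × ln(350/644) = -25.9 J/K.
The process is reversible, so ΔS_surr = −ΔS_gas = 25.9 J/K and ΔS_universe = 0.

ΔS_surr = 25.9 J/K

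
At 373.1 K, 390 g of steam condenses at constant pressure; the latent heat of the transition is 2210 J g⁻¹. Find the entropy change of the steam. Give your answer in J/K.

Heat released by the substance: Q = −mL = −390 × 2210 = −861900 J.
At constant T, ΔS = Q_rev/T = −861900 / 373.1 = -2310 J/K.

ΔS = -2310 J/K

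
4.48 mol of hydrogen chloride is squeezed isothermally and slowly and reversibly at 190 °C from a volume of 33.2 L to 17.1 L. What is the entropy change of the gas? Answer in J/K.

For an isothermal ideal gas ΔS_gas = nR ln(V₂/V₁) = 4.48 × 8.314 × ln(17.1/33.2) = -24.7 J/K.

ΔS_gas = -24.7 J/K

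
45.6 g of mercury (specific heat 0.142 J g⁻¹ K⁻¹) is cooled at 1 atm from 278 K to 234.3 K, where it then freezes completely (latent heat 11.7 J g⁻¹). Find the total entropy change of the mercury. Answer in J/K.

Cooling step: ΔS₁ = m c ln(T_tr/T_i) = 45.6 × 0.142 × ln(234.3/278) = -1.107 J/K.
Phase change: ΔS₂ = −mL/T_tr = −45.6 × 11.7 / 234.3 = -2.277 J/K.
ΔS_total = (-1.107) + (-2.277) = -3.38 J/K.

ΔS = -3.38 J/K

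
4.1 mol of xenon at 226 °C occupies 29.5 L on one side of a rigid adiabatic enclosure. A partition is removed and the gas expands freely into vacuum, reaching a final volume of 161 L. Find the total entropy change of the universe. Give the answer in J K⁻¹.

For an ideal gas in free expansion Q = 0 and W = 0, so T is unchanged.
Entropy is a state function; using a reversible isothermal path, ΔS_gas = nR ln(V₂/V₁) = 4.1 × 8.314 × ln(161/29.5) = 57.8 J/K.
The insulated surroundings exchange no heat, so ΔS_surr = 0 and ΔS_universe = ΔS_gas.

ΔS_universe = 57.8 J/K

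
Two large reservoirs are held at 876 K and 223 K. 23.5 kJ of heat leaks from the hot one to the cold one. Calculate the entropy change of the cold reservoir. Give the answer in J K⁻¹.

ΔS_cold = 105 J/K

The cold reservoir gains heat Q, so ΔS_cold = +Q/T_C = 23500/223 = 105 J/K.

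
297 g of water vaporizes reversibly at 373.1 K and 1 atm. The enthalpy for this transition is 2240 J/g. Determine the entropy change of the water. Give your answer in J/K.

Heat absorbed by the substance: Q = mL = 297 × 2240 = 665280 J.
At constant T, ΔS = Q_rev/T = 665280 / 373.1 = 1780 J/K.

ΔS = 1780 J/K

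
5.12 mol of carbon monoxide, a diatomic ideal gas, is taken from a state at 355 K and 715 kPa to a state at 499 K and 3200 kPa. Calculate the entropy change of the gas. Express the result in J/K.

ΔS = nC_p ln(T₂/T₁) − nR ln(P₂/P₁), with C_p = 7R/2 = 29.1 J mol⁻¹ K⁻¹ for a diatomic ideal gas.
ΔS = 5.12 × [29.1 × ln(499/355) − 8.314 × ln(3200/715)] = -13.1 J/K.

ΔS = -13.1 J/K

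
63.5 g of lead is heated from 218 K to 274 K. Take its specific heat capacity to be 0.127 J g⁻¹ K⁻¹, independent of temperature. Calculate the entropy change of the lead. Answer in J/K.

ΔS = ∫dQ_rev/T = m c ln(T₂/T₁) = 63.5 × 0.127 × ln(274/218) = 1.84 J/K.

ΔS = 1.84 J/K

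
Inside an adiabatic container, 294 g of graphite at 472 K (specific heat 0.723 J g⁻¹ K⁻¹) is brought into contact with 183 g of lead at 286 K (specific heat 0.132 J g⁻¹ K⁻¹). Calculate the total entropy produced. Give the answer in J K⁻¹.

ΔS_total = 2.39 J/K

Energy balance: T_f = (m₁c₁T₁ + m₂c₂T₂)/(m₁c₁ + m₂c₂) = 453.02 K.
ΔS₁ = m₁c₁ ln(T_f/T₁) = 212.562 × ln(453.02/472) = -8.724 J/K.
ΔS₂ = m₂c₂ ln(T_f/T₂) = 24.156 × ln(453.02/286) = 11.11 J/K.
ΔS_total = -8.724 + 11.11 = 2.39 J/K.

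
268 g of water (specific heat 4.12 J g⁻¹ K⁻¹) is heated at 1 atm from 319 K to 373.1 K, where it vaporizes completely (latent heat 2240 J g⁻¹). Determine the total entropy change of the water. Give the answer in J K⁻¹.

Warming step: ΔS₁ = m c ln(T_tr/T_i) = 268 × 4.12 × ln(373.1/319) = 173 J/K.
Phase change: ΔS₂ = +mL/T_tr = 268 × 2240 / 373.1 = 1609 J/K.
ΔS_total = (173) + (1609) = 1780 J/K.

ΔS = 1780 J/K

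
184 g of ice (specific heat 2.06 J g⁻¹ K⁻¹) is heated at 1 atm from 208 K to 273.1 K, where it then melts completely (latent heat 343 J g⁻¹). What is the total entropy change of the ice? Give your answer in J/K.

ΔS = 334 J/K

Warming step: ΔS₁ = m c ln(T_tr/T_i) = 184 × 2.06 × ln(273.1/208) = 103.2 J/K.
Phase change: ΔS₂ = +mL/T_tr = 184 × 343 / 273.1 = 231.1 J/K.
ΔS_total = (103.2) + (231.1) = 334 J/K.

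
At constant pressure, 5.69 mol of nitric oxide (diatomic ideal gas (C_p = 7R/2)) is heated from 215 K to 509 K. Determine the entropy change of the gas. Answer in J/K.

At constant pressure, ΔS = nC_p ln(T₂/T₁) with C_p = 7R/2 = 29.1 J mol⁻¹ K⁻¹.
ΔS = 5.69 × 29.1 × ln(509/215) = 143 J/K.

ΔS = 143 J/K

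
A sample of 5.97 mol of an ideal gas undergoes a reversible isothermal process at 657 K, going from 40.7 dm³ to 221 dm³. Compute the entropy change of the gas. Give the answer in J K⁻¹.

ΔS_gas = 84 J/K

For an isothermal ideal gas ΔS_gas = nR ln(V₂/V₁) = 5.97 × 8.314 × ln(221/40.7) = 84 J/K.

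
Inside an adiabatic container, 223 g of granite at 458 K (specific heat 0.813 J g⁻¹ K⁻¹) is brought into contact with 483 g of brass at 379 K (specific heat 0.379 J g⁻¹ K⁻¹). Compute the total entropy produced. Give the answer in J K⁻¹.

ΔS_total = 1.63 J/K

Energy balance: T_f = (m₁c₁T₁ + m₂c₂T₂)/(m₁c₁ + m₂c₂) = 418.31 K.
ΔS₁ = m₁c₁ ln(T_f/T₁) = 181.299 × ln(418.31/458) = -16.434 J/K.
ΔS₂ = m₂c₂ ln(T_f/T₂) = 183.057 × ln(418.31/379) = 18.065 J/K.
ΔS_total = -16.434 + 18.065 = 1.63 J/K.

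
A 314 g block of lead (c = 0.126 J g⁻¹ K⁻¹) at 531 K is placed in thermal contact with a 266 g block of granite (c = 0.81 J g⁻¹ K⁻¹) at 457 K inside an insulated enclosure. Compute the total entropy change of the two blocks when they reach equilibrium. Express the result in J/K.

Energy balance: T_f = (m₁c₁T₁ + m₂c₂T₂)/(m₁c₁ + m₂c₂) = 468.48 K.
ΔS₁ = m₁c₁ ln(T_f/T₁) = 39.564 × ln(468.48/531) = -4.956 J/K.
ΔS₂ = m₂c₂ ln(T_f/T₂) = 215.46 × ln(468.48/457) = 5.346 J/K.
ΔS_total = -4.956 + 5.346 = 0.39 J/K.

ΔS_total = 0.39 J/K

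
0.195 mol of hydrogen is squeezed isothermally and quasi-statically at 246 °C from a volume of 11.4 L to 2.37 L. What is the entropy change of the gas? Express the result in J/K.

ΔS_gas = -2.55 J/K

For an isothermal ideal gas ΔS_gas = nR ln(V₂/V₁) = 0.195 × 8.314 × ln(2.37/11.4) = -2.55 J/K.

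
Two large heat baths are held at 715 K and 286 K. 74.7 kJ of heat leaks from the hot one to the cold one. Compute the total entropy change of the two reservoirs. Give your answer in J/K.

ΔS_total = 157 J/K

ΔS_hot = −Q/T_H = −74700/715 = -104.5 J/K and ΔS_cold = +Q/T_C = 74700/286 = 261.2 J/K.
ΔS_total = -104.5 + 261.2 = 157 J/K, positive as the second law requires.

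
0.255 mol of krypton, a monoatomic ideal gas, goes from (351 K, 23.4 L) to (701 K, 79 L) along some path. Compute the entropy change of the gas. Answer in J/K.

Entropy is a state function: ΔS = nC_V ln(T₂/T₁) + nR ln(V₂/V₁), with C_V = 3R/2 = 12.47 J mol⁻¹ K⁻¹ for a monoatomic ideal gas.
ΔS = 0.255 × [12.47 × ln(701/351) + 8.314 × ln(79/23.4)] = 4.78 J/K.

ΔS = 4.78 J/K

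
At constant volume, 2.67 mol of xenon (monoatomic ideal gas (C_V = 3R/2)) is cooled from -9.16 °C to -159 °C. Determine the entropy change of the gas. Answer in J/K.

ΔS = -27.9 J/K

In kelvin: T₁ = 263.99 K, T₂ = 114.15 K. At constant volume, ΔS = nC_V ln(T₂/T₁) with C_V = 3R/2 = 12.47 J mol⁻¹ K⁻¹.
ΔS = 2.67 × 12.47 × ln(114.15/263.99) = -27.9 J/K.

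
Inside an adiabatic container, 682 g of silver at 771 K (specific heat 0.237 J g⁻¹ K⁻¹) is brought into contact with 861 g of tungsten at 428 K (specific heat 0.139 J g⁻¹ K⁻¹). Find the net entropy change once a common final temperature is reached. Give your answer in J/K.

ΔS_total = 11.4 J/K

Energy balance: T_f = (m₁c₁T₁ + m₂c₂T₂)/(m₁c₁ + m₂c₂) = 625.08 K.
ΔS₁ = m₁c₁ ln(T_f/T₁) = 161.634 × ln(625.08/771) = -33.91 J/K.
ΔS₂ = m₂c₂ ln(T_f/T₂) = 119.679 × ln(625.08/428) = 45.33 J/K.
ΔS_total = -33.91 + 45.33 = 11.4 J/K.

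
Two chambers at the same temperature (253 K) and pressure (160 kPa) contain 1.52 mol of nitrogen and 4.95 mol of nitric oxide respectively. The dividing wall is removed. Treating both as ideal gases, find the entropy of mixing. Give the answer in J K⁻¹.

Mole fractions: x_A = 1.52/6.47 = 0.235, x_B = 0.765.
ΔS_mix = −R(n_A ln x_A + n_B ln x_B) = −8.314 × (1.52 ln 0.235 + 4.95 ln 0.765) = 29.3 J/K.

ΔS_mix = 29.3 J/K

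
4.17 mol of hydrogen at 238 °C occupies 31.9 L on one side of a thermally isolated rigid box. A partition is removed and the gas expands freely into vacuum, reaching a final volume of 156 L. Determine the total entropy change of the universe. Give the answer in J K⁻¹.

No heat is exchanged and no work is done, so the ideal-gas temperature stays constant.
Entropy is a state function; using a reversible isothermal path, ΔS_gas = nR ln(V₂/V₁) = 4.17 × 8.314 × ln(156/31.9) = 55 J/K.
The insulated surroundings exchange no heat, so ΔS_surr = 0 and ΔS_universe = ΔS_gas.

ΔS_universe = 55 J/K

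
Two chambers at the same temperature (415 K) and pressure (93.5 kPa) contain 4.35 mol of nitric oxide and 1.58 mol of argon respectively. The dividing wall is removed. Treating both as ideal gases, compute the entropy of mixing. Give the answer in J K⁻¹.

ΔS_mix = 28.6 J/K

Mole fractions: x_A = 4.35/5.93 = 0.734, x_B = 0.266.
ΔS_mix = −R(n_A ln x_A + n_B ln x_B) = −8.314 × (4.35 ln 0.734 + 1.58 ln 0.266) = 28.6 J/K.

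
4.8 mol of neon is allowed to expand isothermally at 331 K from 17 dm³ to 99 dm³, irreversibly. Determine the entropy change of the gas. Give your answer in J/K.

ΔS_gas = 70.3 J/K

Entropy is a state function, so ΔS_gas depends only on the end states.
For an isothermal ideal gas ΔS_gas = nR ln(V₂/V₁) = 4.8 × 8.314 × ln(99/17) = 70.3 J/K.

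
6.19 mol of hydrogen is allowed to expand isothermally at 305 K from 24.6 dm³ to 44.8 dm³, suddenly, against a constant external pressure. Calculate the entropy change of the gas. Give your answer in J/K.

ΔS_gas = 30.9 J/K

Entropy is a state function, so ΔS_gas depends only on the end states.
For an isothermal ideal gas ΔS_gas = nR ln(V₂/V₁) = 6.19 × 8.314 × ln(44.8/24.6) = 30.9 J/K.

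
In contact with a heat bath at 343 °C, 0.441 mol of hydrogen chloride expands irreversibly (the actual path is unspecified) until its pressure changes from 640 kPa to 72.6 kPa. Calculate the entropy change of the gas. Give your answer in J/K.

ΔS_gas = 7.98 J/K

Entropy is a state function, so ΔS_gas depends only on the end states.
For an isothermal ideal gas ΔS_gas = nR ln(P₁/P₂) = 0.441 × 8.314 × ln(640/72.6) = 7.98 J/K.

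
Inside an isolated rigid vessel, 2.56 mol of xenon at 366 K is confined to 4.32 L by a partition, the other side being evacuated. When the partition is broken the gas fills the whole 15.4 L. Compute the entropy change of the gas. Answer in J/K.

ΔS_gas = 27.1 J/K

For an ideal gas in free expansion Q = 0 and W = 0, so T is unchanged.
Entropy is a state function; using a reversible isothermal path, ΔS_gas = nR ln(V₂/V₁) = 2.56 × 8.314 × ln(15.4/4.32) = 27.1 J/K.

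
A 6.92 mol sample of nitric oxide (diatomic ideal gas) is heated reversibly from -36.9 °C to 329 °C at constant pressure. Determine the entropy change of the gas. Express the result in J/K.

In kelvin: T₁ = 236.25 K, T₂ = 602.15 K. At constant pressure, ΔS = nC_p ln(T₂/T₁) with C_p = 7R/2 = 29.1 J mol⁻¹ K⁻¹.
ΔS = 6.92 × 29.1 × ln(602.15/236.25) = 188 J/K.

ΔS = 188 J/K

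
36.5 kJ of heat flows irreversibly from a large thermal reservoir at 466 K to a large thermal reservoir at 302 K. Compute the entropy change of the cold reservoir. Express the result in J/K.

The cold reservoir gains heat Q, so ΔS_cold = +Q/T_C = 36500/302 = 121 J/K.

ΔS_cold = 121 J/K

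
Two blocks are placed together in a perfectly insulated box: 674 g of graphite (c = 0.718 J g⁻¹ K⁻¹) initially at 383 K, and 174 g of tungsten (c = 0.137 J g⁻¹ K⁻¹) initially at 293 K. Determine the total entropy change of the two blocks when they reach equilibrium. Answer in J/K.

ΔS_total = 0.753 J/K

Energy balance: T_f = (m₁c₁T₁ + m₂c₂T₂)/(m₁c₁ + m₂c₂) = 378.77 K.
ΔS₁ = m₁c₁ ln(T_f/T₁) = 483.932 × ln(378.77/383) = -5.368 J/K.
ΔS₂ = m₂c₂ ln(T_f/T₂) = 23.838 × ln(378.77/293) = 6.121 J/K.
ΔS_total = -5.368 + 6.121 = 0.753 J/K.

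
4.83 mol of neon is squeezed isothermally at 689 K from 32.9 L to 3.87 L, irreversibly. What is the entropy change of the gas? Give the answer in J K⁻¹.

ΔS_gas = -85.9 J/K

Entropy is a state function, so ΔS_gas depends only on the end states.
For an isothermal ideal gas ΔS_gas = nR ln(V₂/V₁) = 4.83 × 8.314 × ln(3.87/32.9) = -85.9 J/K.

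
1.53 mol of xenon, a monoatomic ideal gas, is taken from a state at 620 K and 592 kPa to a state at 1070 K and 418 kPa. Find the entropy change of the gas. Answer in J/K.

ΔS = nC_p ln(T₂/T₁) − nR ln(P₂/P₁), with C_p = 5R/2 = 20.79 J mol⁻¹ K⁻¹ for a monoatomic ideal gas.
ΔS = 1.53 × [20.79 × ln(1070/620) − 8.314 × ln(418/592)] = 21.8 J/K.

ΔS = 21.8 J/K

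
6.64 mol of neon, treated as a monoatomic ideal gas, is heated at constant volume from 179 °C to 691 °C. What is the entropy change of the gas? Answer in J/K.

In kelvin: T₁ = 452.15 K, T₂ = 964.15 K. At constant volume, ΔS = nC_V ln(T₂/T₁) with C_V = 3R/2 = 12.47 J mol⁻¹ K⁻¹.
ΔS = 6.64 × 12.47 × ln(964.15/452.15) = 62.7 J/K.

ΔS = 62.7 J/K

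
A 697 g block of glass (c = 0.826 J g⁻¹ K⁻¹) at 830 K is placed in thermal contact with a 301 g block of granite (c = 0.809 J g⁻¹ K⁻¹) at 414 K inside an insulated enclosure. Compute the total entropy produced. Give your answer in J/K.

Energy balance: T_f = (m₁c₁T₁ + m₂c₂T₂)/(m₁c₁ + m₂c₂) = 706.35 K.
ΔS₁ = m₁c₁ ln(T_f/T₁) = 575.722 × ln(706.35/830) = -92.87 J/K.
ΔS₂ = m₂c₂ ln(T_f/T₂) = 243.509 × ln(706.35/414) = 130.1 J/K.
ΔS_total = -92.87 + 130.1 = 37.2 J/K.

ΔS_total = 37.2 J/K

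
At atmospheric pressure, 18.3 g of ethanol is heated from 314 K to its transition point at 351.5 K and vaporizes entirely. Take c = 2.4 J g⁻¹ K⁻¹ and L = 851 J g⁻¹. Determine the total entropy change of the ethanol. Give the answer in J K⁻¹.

ΔS = 49.3 J/K

Warming step: ΔS₁ = m c ln(T_tr/T_i) = 18.3 × 2.4 × ln(351.5/314) = 4.955 J/K.
Phase change: ΔS₂ = +mL/T_tr = 18.3 × 851 / 351.5 = 44.31 J/K.
ΔS_total = (4.955) + (44.31) = 49.3 J/K.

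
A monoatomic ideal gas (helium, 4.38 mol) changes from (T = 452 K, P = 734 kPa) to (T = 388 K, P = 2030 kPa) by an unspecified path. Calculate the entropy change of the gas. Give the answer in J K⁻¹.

ΔS = -50.9 J/K

ΔS = nC_p ln(T₂/T₁) − nR ln(P₂/P₁), with C_p = 5R/2 = 20.79 J mol⁻¹ K⁻¹ for a monoatomic ideal gas.
ΔS = 4.38 × [20.79 × ln(388/452) − 8.314 × ln(2030/734)] = -50.9 J/K.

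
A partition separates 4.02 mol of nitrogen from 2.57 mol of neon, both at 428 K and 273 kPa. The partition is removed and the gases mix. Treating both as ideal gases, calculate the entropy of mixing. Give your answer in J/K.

Mole fractions: x_A = 4.02/6.59 = 0.61, x_B = 0.39.
ΔS_mix = −R(n_A ln x_A + n_B ln x_B) = −8.314 × (4.02 ln 0.61 + 2.57 ln 0.39) = 36.6 J/K.

ΔS_mix = 36.6 J/K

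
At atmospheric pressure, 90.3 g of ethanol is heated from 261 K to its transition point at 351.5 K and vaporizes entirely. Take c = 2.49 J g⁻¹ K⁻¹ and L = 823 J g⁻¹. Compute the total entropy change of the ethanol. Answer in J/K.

ΔS = 278 J/K

Warming step: ΔS₁ = m c ln(T_tr/T_i) = 90.3 × 2.49 × ln(351.5/261) = 66.93 J/K.
Phase change: ΔS₂ = +mL/T_tr = 90.3 × 823 / 351.5 = 211.4 J/K.
ΔS_total = (66.93) + (211.4) = 278 J/K.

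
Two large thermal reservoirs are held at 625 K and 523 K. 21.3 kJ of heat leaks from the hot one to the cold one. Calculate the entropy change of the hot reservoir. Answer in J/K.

ΔS_hot = -34.1 J/K

The hot reservoir loses heat Q, so ΔS_hot = −Q/T_H = −21300/625 = -34.1 J/K.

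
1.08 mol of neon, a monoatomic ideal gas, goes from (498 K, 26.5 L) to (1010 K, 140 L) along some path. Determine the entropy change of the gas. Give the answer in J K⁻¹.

ΔS = 24.5 J/K

Entropy is a state function: ΔS = nC_V ln(T₂/T₁) + nR ln(V₂/V₁), with C_V = 3R/2 = 12.47 J mol⁻¹ K⁻¹ for a monoatomic ideal gas.
ΔS = 1.08 × [12.47 × ln(1010/498) + 8.314 × ln(140/26.5)] = 24.5 J/K.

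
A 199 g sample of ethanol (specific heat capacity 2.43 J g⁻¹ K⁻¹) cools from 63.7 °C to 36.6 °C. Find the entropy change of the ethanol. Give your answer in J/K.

In kelvin: T₁ = 336.85 K, T₂ = 309.75 K. ΔS = ∫dQ_rev/T = m c ln(T₂/T₁) = 199 × 2.43 × ln(309.75/336.85) = -40.6 J/K.

ΔS = -40.6 J/K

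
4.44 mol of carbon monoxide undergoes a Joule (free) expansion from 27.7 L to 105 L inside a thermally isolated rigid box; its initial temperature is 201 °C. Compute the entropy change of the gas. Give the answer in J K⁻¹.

ΔS_gas = 49.2 J/K

For an ideal gas in free expansion Q = 0 and W = 0, so T is unchanged.
Entropy is a state function; using a reversible isothermal path, ΔS_gas = nR ln(V₂/V₁) = 4.44 × 8.314 × ln(105/27.7) = 49.2 J/K.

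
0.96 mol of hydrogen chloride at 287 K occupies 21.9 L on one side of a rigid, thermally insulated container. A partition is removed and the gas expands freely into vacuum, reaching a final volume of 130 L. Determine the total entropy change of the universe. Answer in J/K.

For an ideal gas in free expansion Q = 0 and W = 0, so T is unchanged.
Entropy is a state function; using a reversible isothermal path, ΔS_gas = nR ln(V₂/V₁) = 0.96 × 8.314 × ln(130/21.9) = 14.2 J/K.
The insulated surroundings exchange no heat, so ΔS_surr = 0 and ΔS_universe = ΔS_gas.

ΔS_universe = 14.2 J/K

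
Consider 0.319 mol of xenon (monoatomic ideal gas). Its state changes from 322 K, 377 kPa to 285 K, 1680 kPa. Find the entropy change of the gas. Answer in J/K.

ΔS = nC_p ln(T₂/T₁) − nR ln(P₂/P₁), with C_p = 5R/2 = 20.79 J mol⁻¹ K⁻¹ for a monoatomic ideal gas.
ΔS = 0.319 × [20.79 × ln(285/322) − 8.314 × ln(1680/377)] = -4.77 J/K.

ΔS = -4.77 J/K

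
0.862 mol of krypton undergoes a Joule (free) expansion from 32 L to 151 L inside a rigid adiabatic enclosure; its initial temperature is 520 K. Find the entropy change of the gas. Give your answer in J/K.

No heat is exchanged and no work is done, so the ideal-gas temperature stays constant.
Entropy is a state function; using a reversible isothermal path, ΔS_gas = nR ln(V₂/V₁) = 0.862 × 8.314 × ln(151/32) = 11.1 J/K.

ΔS_gas = 11.1 J/K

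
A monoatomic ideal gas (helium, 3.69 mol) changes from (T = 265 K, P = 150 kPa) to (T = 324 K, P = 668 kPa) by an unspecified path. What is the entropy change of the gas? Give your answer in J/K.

ΔS = nC_p ln(T₂/T₁) − nR ln(P₂/P₁), with C_p = 5R/2 = 20.79 J mol⁻¹ K⁻¹ for a monoatomic ideal gas.
ΔS = 3.69 × [20.79 × ln(324/265) − 8.314 × ln(668/150)] = -30.4 J/K.

ΔS = -30.4 J/K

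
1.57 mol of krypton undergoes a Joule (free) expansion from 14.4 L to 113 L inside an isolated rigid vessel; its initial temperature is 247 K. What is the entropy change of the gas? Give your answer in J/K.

ΔS_gas = 26.9 J/K

No heat is exchanged and no work is done, so the ideal-gas temperature stays constant.
Entropy is a state function; using a reversible isothermal path, ΔS_gas = nR ln(V₂/V₁) = 1.57 × 8.314 × ln(113/14.4) = 26.9 J/K.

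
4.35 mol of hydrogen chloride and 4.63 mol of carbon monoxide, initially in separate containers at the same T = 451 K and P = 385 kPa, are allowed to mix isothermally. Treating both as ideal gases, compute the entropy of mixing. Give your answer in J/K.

Mole fractions: x_A = 4.35/8.98 = 0.484, x_B = 0.516.
ΔS_mix = −R(n_A ln x_A + n_B ln x_B) = −8.314 × (4.35 ln 0.484 + 4.63 ln 0.516) = 51.7 J/K.

ΔS_mix = 51.7 J/K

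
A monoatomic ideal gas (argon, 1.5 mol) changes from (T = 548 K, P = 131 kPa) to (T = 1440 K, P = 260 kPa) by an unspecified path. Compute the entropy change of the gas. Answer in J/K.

ΔS = nC_p ln(T₂/T₁) − nR ln(P₂/P₁), with C_p = 5R/2 = 20.79 J mol⁻¹ K⁻¹ for a monoatomic ideal gas.
ΔS = 1.5 × [20.79 × ln(1440/548) − 8.314 × ln(260/131)] = 21.6 J/K.

ΔS = 21.6 J/K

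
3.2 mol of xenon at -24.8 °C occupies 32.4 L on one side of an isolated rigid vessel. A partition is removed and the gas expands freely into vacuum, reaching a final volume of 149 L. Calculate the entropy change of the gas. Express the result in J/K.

No heat is exchanged and no work is done, so the ideal-gas temperature stays constant.
Entropy is a state function; using a reversible isothermal path, ΔS_gas = nR ln(V₂/V₁) = 3.2 × 8.314 × ln(149/32.4) = 40.6 J/K.

ΔS_gas = 40.6 J/K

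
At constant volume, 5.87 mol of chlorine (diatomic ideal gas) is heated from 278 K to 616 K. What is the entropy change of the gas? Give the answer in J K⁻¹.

ΔS = 97.1 J/K

At constant volume, ΔS = nC_V ln(T₂/T₁) with C_V = 5R/2 = 20.79 J mol⁻¹ K⁻¹.
ΔS = 5.87 × 20.79 × ln(616/278) = 97.1 J/K.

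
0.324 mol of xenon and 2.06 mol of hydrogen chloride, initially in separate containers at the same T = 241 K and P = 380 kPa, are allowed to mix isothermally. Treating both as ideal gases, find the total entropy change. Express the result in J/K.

ΔS_mix = 7.88 J/K

Mole fractions: x_A = 0.324/2.38 = 0.136, x_B = 0.864.
ΔS_mix = −R(n_A ln x_A + n_B ln x_B) = −8.314 × (0.324 ln 0.136 + 2.06 ln 0.864) = 7.88 J/K.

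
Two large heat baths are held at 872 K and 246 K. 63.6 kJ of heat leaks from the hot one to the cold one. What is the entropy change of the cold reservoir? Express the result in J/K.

ΔS_cold = 259 J/K

The cold reservoir gains heat Q, so ΔS_cold = +Q/T_C = 63600/246 = 259 J/K.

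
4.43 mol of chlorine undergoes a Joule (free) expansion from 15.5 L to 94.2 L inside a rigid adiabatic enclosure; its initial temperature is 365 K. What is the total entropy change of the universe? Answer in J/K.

No heat is exchanged and no work is done, so the ideal-gas temperature stays constant.
Entropy is a state function; using a reversible isothermal path, ΔS_gas = nR ln(V₂/V₁) = 4.43 × 8.314 × ln(94.2/15.5) = 66.5 J/K.
The insulated surroundings exchange no heat, so ΔS_surr = 0 and ΔS_universe = ΔS_gas.

ΔS_universe = 66.5 J/K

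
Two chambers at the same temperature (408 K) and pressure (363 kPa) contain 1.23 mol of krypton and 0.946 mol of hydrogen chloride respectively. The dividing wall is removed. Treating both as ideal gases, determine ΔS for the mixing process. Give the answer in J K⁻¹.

ΔS_mix = 12.4 J/K

Mole fractions: x_A = 1.23/2.18 = 0.565, x_B = 0.435.
ΔS_mix = −R(n_A ln x_A + n_B ln x_B) = −8.314 × (1.23 ln 0.565 + 0.946 ln 0.435) = 12.4 J/K.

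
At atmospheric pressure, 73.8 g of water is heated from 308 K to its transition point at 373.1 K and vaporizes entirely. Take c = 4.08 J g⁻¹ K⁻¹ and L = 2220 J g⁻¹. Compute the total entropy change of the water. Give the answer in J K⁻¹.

Warming step: ΔS₁ = m c ln(T_tr/T_i) = 73.8 × 4.08 × ln(373.1/308) = 57.74 J/K.
Phase change: ΔS₂ = +mL/T_tr = 73.8 × 2220 / 373.1 = 439.1 J/K.
ΔS_total = (57.74) + (439.1) = 497 J/K.

ΔS = 497 J/K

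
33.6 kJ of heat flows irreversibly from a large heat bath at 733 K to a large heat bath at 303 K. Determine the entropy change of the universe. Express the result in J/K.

ΔS_hot = −Q/T_H = −33600/733 = -45.84 J/K and ΔS_cold = +Q/T_C = 33600/303 = 110.9 J/K.
ΔS_total = -45.84 + 110.9 = 65.1 J/K, positive as the second law requires.

ΔS_total = 65.1 J/K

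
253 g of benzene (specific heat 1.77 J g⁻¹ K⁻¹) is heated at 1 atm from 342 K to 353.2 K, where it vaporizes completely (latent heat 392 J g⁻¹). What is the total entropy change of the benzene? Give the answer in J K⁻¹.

Warming step: ΔS₁ = m c ln(T_tr/T_i) = 253 × 1.77 × ln(353.2/342) = 14.43 J/K.
Phase change: ΔS₂ = +mL/T_tr = 253 × 392 / 353.2 = 280.8 J/K.
ΔS_total = (14.43) + (280.8) = 295 J/K.

ΔS = 295 J/K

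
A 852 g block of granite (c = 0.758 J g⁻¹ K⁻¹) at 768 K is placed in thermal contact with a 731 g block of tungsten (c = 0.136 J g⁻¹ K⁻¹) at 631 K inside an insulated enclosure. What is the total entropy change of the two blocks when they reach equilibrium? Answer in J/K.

ΔS_total = 1.58 J/K

Energy balance: T_f = (m₁c₁T₁ + m₂c₂T₂)/(m₁c₁ + m₂c₂) = 749.72 K.
ΔS₁ = m₁c₁ ln(T_f/T₁) = 645.816 × ln(749.72/768) = -15.554 J/K.
ΔS₂ = m₂c₂ ln(T_f/T₂) = 99.416 × ln(749.72/631) = 17.139 J/K.
ΔS_total = -15.554 + 17.139 = 1.58 J/K.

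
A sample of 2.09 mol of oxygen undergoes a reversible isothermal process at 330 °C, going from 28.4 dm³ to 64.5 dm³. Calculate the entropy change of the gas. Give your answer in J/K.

ΔS_gas = 14.3 J/K

For an isothermal ideal gas ΔS_gas = nR ln(V₂/V₁) = 2.09 × 8.314 × ln(64.5/28.4) = 14.3 J/K.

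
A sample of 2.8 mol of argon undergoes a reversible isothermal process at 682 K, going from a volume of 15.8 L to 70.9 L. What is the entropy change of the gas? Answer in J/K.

For an isothermal ideal gas ΔS_gas = nR ln(V₂/V₁) = 2.8 × 8.314 × ln(70.9/15.8) = 34.9 J/K.

ΔS_gas = 34.9 J/K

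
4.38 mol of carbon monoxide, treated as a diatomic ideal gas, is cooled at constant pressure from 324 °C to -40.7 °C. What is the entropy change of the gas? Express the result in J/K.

ΔS = -120 J/K

In kelvin: T₁ = 597.15 K, T₂ = 232.45 K. At constant pressure, ΔS = nC_p ln(T₂/T₁) with C_p = 7R/2 = 29.1 J mol⁻¹ K⁻¹.
ΔS = 4.38 × 29.1 × ln(232.45/597.15) = -120 J/K.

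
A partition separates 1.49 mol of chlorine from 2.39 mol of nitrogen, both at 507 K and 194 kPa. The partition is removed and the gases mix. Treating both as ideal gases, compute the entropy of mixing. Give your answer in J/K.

ΔS_mix = 21.5 J/K

Mole fractions: x_A = 1.49/3.88 = 0.384, x_B = 0.616.
ΔS_mix = −R(n_A ln x_A + n_B ln x_B) = −8.314 × (1.49 ln 0.384 + 2.39 ln 0.616) = 21.5 J/K.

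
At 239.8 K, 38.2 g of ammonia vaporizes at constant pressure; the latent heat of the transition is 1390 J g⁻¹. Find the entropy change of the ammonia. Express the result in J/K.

Heat absorbed by the substance: Q = mL = 38.2 × 1390 = 53098 J.
At constant T, ΔS = Q_rev/T = 53098 / 239.8 = 221 J/K.

ΔS = 221 J/K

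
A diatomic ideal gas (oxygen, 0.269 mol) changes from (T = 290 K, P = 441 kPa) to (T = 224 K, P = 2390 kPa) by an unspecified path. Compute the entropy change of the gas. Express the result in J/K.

ΔS = -5.8 J/K

ΔS = nC_p ln(T₂/T₁) − nR ln(P₂/P₁), with C_p = 7R/2 = 29.1 J mol⁻¹ K⁻¹ for a diatomic ideal gas.
ΔS = 0.269 × [29.1 × ln(224/290) − 8.314 × ln(2390/441)] = -5.8 J/K.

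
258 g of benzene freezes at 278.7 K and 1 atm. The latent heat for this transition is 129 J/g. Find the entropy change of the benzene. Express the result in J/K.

ΔS = -119 J/K

Heat released by the substance: Q = −mL = −258 × 129 = −33282 J.
At constant T, ΔS = Q_rev/T = −33282 / 278.7 = -119 J/K.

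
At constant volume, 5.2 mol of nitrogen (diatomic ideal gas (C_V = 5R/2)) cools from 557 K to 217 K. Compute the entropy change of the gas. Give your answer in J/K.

ΔS = -102 J/K

At constant volume, ΔS = nC_V ln(T₂/T₁) with C_V = 5R/2 = 20.79 J mol⁻¹ K⁻¹.
ΔS = 5.2 × 20.79 × ln(217/557) = -102 J/K.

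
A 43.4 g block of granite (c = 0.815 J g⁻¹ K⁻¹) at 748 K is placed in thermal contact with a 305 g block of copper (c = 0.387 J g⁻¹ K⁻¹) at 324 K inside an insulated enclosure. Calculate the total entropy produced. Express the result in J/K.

Energy balance: T_f = (m₁c₁T₁ + m₂c₂T₂)/(m₁c₁ + m₂c₂) = 421.76 K.
ΔS₁ = m₁c₁ ln(T_f/T₁) = 35.371 × ln(421.76/748) = -20.27 J/K.
ΔS₂ = m₂c₂ ln(T_f/T₂) = 118.035 × ln(421.76/324) = 31.13 J/K.
ΔS_total = -20.27 + 31.13 = 10.9 J/K.

ΔS_total = 10.9 J/K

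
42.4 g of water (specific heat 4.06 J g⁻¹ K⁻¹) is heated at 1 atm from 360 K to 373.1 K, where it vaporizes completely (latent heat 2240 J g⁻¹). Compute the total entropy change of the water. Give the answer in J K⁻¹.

Warming step: ΔS₁ = m c ln(T_tr/T_i) = 42.4 × 4.06 × ln(373.1/360) = 6.153 J/K.
Phase change: ΔS₂ = +mL/T_tr = 42.4 × 2240 / 373.1 = 254.6 J/K.
ΔS_total = (6.153) + (254.6) = 261 J/K.

ΔS = 261 J/K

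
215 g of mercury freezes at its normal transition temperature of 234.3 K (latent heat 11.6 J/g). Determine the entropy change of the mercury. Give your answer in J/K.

ΔS = -10.6 J/K

Heat released by the substance: Q = −mL = −215 × 11.6 = −2494 J.
At constant T, ΔS = Q_rev/T = −2494 / 234.3 = -10.6 J/K.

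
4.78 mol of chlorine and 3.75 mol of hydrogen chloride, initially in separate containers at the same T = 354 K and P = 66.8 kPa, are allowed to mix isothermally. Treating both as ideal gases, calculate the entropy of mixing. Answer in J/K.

ΔS_mix = 48.6 J/K

Mole fractions: x_A = 4.78/8.53 = 0.56, x_B = 0.44.
ΔS_mix = −R(n_A ln x_A + n_B ln x_B) = −8.314 × (4.78 ln 0.56 + 3.75 ln 0.44) = 48.6 J/K.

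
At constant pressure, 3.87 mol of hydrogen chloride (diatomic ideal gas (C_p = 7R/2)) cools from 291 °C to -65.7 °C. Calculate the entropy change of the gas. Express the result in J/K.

In kelvin: T₁ = 564.15 K, T₂ = 207.45 K. At constant pressure, ΔS = nC_p ln(T₂/T₁) with C_p = 7R/2 = 29.1 J mol⁻¹ K⁻¹.
ΔS = 3.87 × 29.1 × ln(207.45/564.15) = -113 J/K.

ΔS = -113 J/K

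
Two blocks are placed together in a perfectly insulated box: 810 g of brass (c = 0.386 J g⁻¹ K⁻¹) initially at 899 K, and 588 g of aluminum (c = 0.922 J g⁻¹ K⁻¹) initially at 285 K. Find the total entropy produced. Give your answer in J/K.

Energy balance: T_f = (m₁c₁T₁ + m₂c₂T₂)/(m₁c₁ + m₂c₂) = 509.58 K.
ΔS₁ = m₁c₁ ln(T_f/T₁) = 312.66 × ln(509.58/899) = -177.5 J/K.
ΔS₂ = m₂c₂ ln(T_f/T₂) = 542.136 × ln(509.58/285) = 315 J/K.
ΔS_total = -177.5 + 315 = 138 J/K.

ΔS_total = 138 J/K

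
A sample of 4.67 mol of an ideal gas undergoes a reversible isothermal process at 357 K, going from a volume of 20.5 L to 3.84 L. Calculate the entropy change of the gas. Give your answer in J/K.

ΔS_gas = -65 J/K

For an isothermal ideal gas ΔS_gas = nR ln(V₂/V₁) = 4.67 × 8.314 × ln(3.84/20.5) = -65 J/K.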